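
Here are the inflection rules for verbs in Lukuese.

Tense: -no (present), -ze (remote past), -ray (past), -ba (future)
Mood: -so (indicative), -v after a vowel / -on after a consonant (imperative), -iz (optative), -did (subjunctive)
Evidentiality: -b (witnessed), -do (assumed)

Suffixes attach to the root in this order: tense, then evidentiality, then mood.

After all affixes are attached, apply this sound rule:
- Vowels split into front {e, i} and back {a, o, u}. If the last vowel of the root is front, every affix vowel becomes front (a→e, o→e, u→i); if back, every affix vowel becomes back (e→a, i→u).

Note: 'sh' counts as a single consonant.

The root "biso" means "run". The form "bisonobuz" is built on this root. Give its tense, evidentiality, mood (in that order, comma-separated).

Segment: biso-no-b-iz.
tense: -no → present.
evidentiality: -b → witnessed.
mood: -iz → optative.

present, witnessed, optative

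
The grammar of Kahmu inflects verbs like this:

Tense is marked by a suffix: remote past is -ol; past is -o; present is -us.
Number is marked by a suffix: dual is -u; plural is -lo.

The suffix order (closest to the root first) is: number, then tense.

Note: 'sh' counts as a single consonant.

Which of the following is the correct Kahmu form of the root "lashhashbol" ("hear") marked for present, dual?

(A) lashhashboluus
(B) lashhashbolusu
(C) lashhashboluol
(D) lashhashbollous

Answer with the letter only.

A

Attach number dual -u → lashhashbolu.
Attach tense present -us → lashhashboluus.
So the correct form is lashhashboluus, option (A).
(B) lashhashbolusu is wrong: it has the affixes in the wrong order.
(D) lashhashbollous is wrong: it uses plural instead of dual for number.
(C) lashhashboluol is wrong: it uses remote past instead of present for tense.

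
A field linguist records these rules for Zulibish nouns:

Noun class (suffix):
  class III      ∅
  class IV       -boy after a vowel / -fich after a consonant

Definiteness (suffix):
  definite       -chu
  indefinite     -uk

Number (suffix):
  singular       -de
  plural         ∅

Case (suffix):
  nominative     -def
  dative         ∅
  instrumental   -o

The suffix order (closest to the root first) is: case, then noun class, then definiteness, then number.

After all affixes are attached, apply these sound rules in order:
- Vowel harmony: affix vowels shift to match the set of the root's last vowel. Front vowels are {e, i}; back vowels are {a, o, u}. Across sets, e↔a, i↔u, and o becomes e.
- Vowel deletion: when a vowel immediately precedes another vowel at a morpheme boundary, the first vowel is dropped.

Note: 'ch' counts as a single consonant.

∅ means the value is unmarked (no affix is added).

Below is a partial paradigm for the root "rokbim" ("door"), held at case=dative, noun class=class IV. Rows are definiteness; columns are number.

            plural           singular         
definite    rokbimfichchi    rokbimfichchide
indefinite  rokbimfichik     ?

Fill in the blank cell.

case = dative: zero marking, form stays rokbim.
Attach noun class class IV -fich (after consonant 'm') → rokbimfich.
Attach definiteness indefinite -uk → rokbimfichuk.
Attach number singular -de → rokbimfichukde.
Apply vowel harmony: rokbimfichukde → rokbimfichikde.
Vowel deletion: no change.

rokbimfichikde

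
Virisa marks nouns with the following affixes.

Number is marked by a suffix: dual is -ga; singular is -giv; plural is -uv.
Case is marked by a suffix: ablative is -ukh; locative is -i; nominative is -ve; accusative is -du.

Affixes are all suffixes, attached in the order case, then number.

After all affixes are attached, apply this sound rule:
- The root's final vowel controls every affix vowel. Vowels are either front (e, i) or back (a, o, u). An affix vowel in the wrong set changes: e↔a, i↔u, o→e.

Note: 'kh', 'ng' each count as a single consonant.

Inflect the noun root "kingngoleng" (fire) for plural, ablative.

Attach case ablative -ukh → kingngolengukh.
Attach number plural -uv → kingngolengukhuv.
Apply vowel harmony: kingngolengukhuv → kingngolengikhiv.

kingngolengikhiv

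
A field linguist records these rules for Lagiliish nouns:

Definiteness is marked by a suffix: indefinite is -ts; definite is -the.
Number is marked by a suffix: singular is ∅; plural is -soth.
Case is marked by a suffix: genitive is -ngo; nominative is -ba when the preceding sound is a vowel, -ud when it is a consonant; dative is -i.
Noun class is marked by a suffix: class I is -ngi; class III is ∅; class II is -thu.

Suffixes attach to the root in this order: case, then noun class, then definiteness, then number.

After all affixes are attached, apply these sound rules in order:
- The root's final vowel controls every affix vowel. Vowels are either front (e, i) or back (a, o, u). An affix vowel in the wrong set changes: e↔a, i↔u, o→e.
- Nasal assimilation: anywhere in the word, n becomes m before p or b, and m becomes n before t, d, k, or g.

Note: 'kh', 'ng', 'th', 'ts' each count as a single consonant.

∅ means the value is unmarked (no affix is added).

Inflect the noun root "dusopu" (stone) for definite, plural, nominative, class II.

dusopubathuthasoth

Attach case nominative -ba (after vowel 'u') → dusopuba.
Attach noun class class II -thu → dusopubathu.
Attach definiteness definite -the → dusopubathuthe.
Attach number plural -soth → dusopubathuthesoth.
Apply vowel harmony: dusopubathuthesoth → dusopubathuthasoth.
Nasal assimilation: no change.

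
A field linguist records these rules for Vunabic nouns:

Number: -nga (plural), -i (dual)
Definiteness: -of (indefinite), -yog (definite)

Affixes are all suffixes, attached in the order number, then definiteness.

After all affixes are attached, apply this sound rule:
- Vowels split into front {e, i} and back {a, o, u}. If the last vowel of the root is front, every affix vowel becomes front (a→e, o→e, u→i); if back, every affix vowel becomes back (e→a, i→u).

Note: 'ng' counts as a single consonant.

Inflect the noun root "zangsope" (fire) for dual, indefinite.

Attach number dual -i → zangsopei.
Attach definiteness indefinite -of → zangsopeiof.
Apply vowel harmony: zangsopeiof → zangsopeief.

zangsopeief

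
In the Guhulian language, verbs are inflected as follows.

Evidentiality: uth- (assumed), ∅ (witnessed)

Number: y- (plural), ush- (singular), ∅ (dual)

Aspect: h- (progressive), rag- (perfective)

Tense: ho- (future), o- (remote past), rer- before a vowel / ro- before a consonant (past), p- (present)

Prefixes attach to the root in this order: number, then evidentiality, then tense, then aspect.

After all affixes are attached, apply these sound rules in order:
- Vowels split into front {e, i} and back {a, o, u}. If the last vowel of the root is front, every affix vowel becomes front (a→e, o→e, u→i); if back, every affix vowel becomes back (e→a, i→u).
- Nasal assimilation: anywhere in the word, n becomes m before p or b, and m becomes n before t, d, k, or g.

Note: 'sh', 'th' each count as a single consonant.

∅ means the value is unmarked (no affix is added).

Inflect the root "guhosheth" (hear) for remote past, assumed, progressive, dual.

heithguhosheth

number = dual: zero marking, form stays guhosheth.
Attach evidentiality assumed uth- → uthguhosheth.
Attach tense remote past o- → outhguhosheth.
Attach aspect progressive h- → houthguhosheth.
Apply vowel harmony: houthguhosheth → heithguhosheth.
Nasal assimilation: no change.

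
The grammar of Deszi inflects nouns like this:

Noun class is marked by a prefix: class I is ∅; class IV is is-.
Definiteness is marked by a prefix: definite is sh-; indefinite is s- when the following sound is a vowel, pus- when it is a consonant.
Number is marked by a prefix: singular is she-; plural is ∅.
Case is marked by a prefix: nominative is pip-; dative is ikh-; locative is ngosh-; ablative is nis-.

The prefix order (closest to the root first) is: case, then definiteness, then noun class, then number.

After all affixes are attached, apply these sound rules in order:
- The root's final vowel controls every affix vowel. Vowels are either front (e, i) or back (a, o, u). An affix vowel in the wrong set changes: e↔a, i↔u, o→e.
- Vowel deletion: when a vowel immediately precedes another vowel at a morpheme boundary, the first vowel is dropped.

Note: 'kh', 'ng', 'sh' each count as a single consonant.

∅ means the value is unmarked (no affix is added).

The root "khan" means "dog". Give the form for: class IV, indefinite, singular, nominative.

Attach case nominative pip- → pipkhan.
Attach definiteness indefinite pus- (before consonant 'p') → puspipkhan.
Attach noun class class IV is- → ispuspipkhan.
Attach number singular she- → sheispuspipkhan.
Apply vowel harmony: sheispuspipkhan → shauspuspupkhan.
Apply vowel deletion: shauspuspupkhan → shuspuspupkhan.

shuspuspupkhan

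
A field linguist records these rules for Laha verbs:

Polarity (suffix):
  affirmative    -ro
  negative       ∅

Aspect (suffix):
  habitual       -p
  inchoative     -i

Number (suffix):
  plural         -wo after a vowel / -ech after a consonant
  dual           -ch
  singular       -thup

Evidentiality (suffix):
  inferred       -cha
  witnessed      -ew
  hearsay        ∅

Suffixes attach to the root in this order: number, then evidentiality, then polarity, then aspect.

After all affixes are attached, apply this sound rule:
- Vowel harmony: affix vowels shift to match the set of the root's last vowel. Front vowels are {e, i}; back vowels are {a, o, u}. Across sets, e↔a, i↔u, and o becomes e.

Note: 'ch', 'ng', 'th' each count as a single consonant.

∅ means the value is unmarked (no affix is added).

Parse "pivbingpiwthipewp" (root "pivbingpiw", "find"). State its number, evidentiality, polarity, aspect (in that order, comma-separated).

singular, witnessed, negative, habitual

Segment: pivbingpiw-thup-ew-p.
number: -thup → singular.
evidentiality: -ew → witnessed.
polarity: ∅ → negative.
aspect: -p → habitual.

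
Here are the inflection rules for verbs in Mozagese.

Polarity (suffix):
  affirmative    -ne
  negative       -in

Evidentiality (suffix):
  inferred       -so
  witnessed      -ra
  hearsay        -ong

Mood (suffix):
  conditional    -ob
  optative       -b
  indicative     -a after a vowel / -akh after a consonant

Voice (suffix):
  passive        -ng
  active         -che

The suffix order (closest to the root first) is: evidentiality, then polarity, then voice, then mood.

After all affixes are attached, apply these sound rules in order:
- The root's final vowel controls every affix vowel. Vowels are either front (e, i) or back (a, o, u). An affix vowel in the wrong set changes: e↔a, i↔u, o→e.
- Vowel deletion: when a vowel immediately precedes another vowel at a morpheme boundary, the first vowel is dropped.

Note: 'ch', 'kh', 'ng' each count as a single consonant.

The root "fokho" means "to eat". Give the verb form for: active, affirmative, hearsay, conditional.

Attach evidentiality hearsay -ong → fokhoong.
Attach polarity affirmative -ne → fokhoongne.
Attach voice active -che → fokhoongneche.
Attach mood conditional -ob → fokhoongnecheob.
Apply vowel harmony: fokhoongnecheob → fokhoongnachaob.
Apply vowel deletion: fokhoongnachaob → fokhongnachob.

fokhongnachob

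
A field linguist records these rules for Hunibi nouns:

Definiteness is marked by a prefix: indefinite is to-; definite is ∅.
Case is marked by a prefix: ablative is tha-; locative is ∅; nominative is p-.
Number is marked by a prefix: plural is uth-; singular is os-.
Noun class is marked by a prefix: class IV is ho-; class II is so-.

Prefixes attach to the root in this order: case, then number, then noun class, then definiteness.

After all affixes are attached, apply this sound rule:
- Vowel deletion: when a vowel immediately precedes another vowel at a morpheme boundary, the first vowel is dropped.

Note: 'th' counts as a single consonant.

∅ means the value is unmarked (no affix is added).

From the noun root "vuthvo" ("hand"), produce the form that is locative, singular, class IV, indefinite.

tohosvuthvo

case = locative: zero marking, form stays vuthvo.
Attach number singular os- → osvuthvo.
Attach noun class class IV ho- → hoosvuthvo.
Attach definiteness indefinite to- → tohoosvuthvo.
Apply vowel deletion: tohoosvuthvo → tohosvuthvo.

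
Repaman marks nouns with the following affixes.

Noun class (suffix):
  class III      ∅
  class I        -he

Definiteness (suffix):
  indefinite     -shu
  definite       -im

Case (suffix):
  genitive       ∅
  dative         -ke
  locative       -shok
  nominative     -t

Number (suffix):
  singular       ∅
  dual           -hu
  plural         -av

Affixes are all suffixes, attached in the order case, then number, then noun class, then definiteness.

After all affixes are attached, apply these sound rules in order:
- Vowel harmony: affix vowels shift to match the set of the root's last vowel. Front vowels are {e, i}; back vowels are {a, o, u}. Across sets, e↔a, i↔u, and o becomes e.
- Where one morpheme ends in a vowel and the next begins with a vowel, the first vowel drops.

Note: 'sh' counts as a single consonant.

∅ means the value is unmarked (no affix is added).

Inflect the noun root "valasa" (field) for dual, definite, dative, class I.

valasakahuhum

Attach case dative -ke → valasake.
Attach number dual -hu → valasakehu.
Attach noun class class I -he → valasakehuhe.
Attach definiteness definite -im → valasakehuheim.
Apply vowel harmony: valasakehuheim → valasakahuhaum.
Apply vowel deletion: valasakahuhaum → valasakahuhum.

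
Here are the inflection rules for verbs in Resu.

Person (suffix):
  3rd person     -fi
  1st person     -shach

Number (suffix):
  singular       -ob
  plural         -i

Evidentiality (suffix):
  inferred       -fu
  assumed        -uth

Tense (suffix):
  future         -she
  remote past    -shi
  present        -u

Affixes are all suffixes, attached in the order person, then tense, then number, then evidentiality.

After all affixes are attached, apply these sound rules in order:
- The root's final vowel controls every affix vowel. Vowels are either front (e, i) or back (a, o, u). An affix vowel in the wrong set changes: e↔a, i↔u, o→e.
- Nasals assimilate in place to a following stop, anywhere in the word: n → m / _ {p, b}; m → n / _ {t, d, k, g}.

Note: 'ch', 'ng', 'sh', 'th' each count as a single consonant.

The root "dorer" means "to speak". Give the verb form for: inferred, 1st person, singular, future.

dorershechsheebfi

Attach person 1st person -shach → dorershach.
Attach tense future -she → dorershachshe.
Attach number singular -ob → dorershachsheob.
Attach evidentiality inferred -fu → dorershachsheobfu.
Apply vowel harmony: dorershachsheobfu → dorershechsheebfi.
Nasal assimilation: no change.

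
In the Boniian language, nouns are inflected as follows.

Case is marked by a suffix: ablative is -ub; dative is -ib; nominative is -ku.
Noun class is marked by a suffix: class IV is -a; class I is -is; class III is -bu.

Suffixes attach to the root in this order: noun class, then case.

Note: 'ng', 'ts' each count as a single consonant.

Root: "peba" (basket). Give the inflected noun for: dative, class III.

pebabuib

Attach noun class class III -bu → pebabu.
Attach case dative -ib → pebabuib.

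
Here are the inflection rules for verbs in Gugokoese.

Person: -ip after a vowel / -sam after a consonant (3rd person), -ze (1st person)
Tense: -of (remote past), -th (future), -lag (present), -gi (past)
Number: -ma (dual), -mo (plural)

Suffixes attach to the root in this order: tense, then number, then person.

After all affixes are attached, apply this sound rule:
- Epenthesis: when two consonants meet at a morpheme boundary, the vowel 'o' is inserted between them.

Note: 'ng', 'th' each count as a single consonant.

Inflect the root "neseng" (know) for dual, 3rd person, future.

Attach tense future -th → nesength.
Attach number dual -ma → nesengthma.
Attach person 3rd person -ip (after vowel 'a') → nesengthmaip.
Apply epenthesis: nesengthmaip → nesengothomaip.

nesengothomaip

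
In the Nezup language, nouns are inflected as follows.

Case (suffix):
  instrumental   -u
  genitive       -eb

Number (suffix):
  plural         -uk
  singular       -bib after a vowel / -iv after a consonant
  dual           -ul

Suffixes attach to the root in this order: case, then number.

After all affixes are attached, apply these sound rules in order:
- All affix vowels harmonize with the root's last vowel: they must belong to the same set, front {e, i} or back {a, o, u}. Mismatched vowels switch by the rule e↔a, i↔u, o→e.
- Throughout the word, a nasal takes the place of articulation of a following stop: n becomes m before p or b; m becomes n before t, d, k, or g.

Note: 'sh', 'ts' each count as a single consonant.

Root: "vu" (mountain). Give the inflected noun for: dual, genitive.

Attach case genitive -eb → vueb.
Attach number dual -ul → vuebul.
Apply vowel harmony: vuebul → vuabul.
Nasal assimilation: no change.

vuabul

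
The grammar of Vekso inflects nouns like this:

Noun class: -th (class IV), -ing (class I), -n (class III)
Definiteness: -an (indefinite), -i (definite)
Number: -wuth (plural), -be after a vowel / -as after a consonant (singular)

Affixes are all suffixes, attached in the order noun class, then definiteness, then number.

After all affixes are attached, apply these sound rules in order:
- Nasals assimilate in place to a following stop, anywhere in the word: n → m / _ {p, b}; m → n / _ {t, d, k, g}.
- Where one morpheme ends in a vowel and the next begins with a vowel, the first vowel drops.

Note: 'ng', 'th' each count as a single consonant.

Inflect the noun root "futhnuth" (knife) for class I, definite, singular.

Attach noun class class I -ing → futhnuthing.
Attach definiteness definite -i → futhnuthingi.
Attach number singular -be (after vowel 'i') → futhnuthingibe.
Nasal assimilation: no change.
Vowel deletion: no change.

futhnuthingibe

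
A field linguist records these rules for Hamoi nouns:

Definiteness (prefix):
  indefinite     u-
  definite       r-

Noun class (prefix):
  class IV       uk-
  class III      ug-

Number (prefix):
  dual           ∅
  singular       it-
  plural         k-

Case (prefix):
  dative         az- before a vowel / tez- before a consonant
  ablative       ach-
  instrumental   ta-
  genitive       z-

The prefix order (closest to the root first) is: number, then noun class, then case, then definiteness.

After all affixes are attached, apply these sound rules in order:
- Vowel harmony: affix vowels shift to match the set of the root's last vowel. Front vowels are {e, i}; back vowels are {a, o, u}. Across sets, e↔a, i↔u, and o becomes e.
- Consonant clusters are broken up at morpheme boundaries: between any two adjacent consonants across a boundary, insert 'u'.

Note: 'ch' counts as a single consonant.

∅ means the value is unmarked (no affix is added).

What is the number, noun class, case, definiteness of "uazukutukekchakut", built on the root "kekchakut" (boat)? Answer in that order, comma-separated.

Segment: u-az-uk-it-kekchakut.
number: it- → singular.
noun class: uk- → class IV.
case: az/tez- → dative.
definiteness: u- → indefinite.

singular, class IV, dative, indefinite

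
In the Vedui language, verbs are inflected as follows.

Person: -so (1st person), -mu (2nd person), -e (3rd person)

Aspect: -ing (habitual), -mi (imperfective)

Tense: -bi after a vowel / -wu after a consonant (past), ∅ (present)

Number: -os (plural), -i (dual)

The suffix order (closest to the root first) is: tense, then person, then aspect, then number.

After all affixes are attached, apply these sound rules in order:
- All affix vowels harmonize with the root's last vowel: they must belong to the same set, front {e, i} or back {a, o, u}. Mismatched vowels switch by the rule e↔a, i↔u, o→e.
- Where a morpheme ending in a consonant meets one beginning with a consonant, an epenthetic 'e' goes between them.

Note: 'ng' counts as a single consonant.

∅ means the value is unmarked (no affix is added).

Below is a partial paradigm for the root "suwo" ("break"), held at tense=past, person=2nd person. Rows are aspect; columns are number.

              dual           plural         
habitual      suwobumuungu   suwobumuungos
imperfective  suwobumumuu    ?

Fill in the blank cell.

suwobumumuos

Attach tense past -bi (after vowel 'o') → suwobi.
Attach person 2nd person -mu → suwobimu.
Attach aspect imperfective -mi → suwobimumi.
Attach number plural -os → suwobimumios.
Apply vowel harmony: suwobimumios → suwobumumuos.
Epenthesis: no change.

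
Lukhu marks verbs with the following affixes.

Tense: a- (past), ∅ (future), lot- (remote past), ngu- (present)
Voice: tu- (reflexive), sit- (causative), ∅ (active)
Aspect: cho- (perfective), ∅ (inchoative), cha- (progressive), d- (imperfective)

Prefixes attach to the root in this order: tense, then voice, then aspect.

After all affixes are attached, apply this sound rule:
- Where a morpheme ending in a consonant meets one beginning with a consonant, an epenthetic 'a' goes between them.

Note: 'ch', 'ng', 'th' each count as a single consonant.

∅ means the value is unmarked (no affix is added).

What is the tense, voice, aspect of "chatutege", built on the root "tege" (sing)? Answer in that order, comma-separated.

Segment: cha-tu-tege.
tense: ∅ → future.
voice: tu- → reflexive.
aspect: cha- → progressive.

future, reflexive, progressive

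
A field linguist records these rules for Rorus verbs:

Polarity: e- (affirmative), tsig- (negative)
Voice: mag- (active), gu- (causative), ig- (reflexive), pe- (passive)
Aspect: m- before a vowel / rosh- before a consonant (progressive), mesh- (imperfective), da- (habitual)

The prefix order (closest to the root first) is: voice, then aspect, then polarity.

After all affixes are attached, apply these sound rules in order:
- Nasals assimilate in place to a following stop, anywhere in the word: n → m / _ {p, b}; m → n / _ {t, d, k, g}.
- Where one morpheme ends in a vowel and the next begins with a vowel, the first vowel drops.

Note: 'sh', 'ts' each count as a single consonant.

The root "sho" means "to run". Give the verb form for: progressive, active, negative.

tsigroshmagsho

Attach voice active mag- → magsho.
Attach aspect progressive rosh- (before consonant 'm') → roshmagsho.
Attach polarity negative tsig- → tsigroshmagsho.
Nasal assimilation: no change.
Vowel deletion: no change.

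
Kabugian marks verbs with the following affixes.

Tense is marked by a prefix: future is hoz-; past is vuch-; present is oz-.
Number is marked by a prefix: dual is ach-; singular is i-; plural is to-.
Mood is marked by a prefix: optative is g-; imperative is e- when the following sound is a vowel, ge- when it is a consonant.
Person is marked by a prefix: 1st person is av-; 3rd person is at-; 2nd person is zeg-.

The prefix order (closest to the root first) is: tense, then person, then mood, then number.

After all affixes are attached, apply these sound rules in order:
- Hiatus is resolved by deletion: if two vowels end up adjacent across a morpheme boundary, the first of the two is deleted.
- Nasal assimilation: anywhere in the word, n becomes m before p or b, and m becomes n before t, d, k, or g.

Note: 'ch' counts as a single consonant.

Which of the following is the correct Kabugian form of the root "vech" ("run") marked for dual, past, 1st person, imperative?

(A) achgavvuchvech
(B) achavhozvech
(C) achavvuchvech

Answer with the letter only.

C

Attach tense past vuch- → vuchvech.
Attach person 1st person av- → avvuchvech.
Attach mood imperative e- (before vowel 'a') → eavvuchvech.
Attach number dual ach- → acheavvuchvech.
Apply vowel deletion: acheavvuchvech → achavvuchvech.
Nasal assimilation: no change.
So the correct form is achavvuchvech, option (C).
(A) achgavvuchvech is wrong: it uses optative instead of imperative for mood.
(B) achavhozvech is wrong: it uses future instead of past for tense.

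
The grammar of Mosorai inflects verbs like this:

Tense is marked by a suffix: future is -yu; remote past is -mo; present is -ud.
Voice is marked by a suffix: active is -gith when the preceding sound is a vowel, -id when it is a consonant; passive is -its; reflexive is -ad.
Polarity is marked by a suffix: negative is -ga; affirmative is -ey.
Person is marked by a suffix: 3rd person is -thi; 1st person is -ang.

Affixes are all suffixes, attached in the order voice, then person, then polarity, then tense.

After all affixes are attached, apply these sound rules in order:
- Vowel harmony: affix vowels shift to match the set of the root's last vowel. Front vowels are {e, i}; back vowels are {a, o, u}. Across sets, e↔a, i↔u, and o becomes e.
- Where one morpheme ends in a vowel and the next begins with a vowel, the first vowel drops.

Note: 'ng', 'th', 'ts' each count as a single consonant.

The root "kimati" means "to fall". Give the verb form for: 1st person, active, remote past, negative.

kimatigithenggeme

Attach voice active -gith (after vowel 'i') → kimatigith.
Attach person 1st person -ang → kimatigithang.
Attach polarity negative -ga → kimatigithangga.
Attach tense remote past -mo → kimatigithanggamo.
Apply vowel harmony: kimatigithanggamo → kimatigithenggeme.
Vowel deletion: no change.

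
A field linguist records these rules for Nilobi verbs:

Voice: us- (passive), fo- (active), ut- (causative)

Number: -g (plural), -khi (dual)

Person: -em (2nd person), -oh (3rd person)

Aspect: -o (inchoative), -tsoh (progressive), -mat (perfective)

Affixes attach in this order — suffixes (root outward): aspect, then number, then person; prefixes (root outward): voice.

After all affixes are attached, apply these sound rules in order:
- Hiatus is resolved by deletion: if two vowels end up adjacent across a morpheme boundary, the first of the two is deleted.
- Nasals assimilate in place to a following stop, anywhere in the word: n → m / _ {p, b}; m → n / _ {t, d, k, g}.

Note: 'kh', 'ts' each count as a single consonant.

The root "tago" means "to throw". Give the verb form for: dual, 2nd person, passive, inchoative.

ustagokhem

Attach aspect inchoative -o → tagoo.
Attach voice passive us- → ustagoo.
Attach number dual -khi → ustagookhi.
Attach person 2nd person -em → ustagookhiem.
Apply vowel deletion: ustagookhiem → ustagokhem.
Nasal assimilation: no change.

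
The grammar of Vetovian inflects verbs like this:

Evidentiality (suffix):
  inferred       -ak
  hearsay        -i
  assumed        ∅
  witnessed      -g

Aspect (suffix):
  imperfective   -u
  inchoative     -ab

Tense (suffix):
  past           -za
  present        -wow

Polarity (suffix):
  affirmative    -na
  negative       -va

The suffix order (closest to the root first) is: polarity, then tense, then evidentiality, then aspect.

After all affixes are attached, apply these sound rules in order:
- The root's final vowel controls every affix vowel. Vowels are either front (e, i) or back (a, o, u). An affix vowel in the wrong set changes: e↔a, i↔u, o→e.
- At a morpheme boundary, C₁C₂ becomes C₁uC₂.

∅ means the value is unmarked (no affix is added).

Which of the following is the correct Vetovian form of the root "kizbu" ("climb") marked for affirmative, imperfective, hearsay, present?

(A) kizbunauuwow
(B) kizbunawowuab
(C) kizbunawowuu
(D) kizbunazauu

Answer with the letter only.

C

Attach polarity affirmative -na → kizbuna.
Attach tense present -wow → kizbunawow.
Attach evidentiality hearsay -i → kizbunawowi.
Attach aspect imperfective -u → kizbunawowiu.
Apply vowel harmony: kizbunawowiu → kizbunawowuu.
Epenthesis: no change.
So the correct form is kizbunawowuu, option (C).
(A) kizbunauuwow is wrong: it has the affixes in the wrong order.
(B) kizbunawowuab is wrong: it uses inchoative instead of imperfective for aspect.
(D) kizbunazauu is wrong: it uses past instead of present for tense.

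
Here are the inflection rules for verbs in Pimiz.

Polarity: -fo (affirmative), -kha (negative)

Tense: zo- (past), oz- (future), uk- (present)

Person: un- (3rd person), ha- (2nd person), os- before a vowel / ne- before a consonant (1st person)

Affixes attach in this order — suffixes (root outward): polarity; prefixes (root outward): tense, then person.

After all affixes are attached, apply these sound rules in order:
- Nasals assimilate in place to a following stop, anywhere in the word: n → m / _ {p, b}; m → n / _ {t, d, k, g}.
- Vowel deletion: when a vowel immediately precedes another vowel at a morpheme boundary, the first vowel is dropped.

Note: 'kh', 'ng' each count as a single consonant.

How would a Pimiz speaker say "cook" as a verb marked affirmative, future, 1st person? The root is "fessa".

osozfessafo

Attach tense future oz- → ozfessa.
Attach polarity affirmative -fo → ozfessafo.
Attach person 1st person os- (before vowel 'o') → osozfessafo.
Nasal assimilation: no change.
Vowel deletion: no change.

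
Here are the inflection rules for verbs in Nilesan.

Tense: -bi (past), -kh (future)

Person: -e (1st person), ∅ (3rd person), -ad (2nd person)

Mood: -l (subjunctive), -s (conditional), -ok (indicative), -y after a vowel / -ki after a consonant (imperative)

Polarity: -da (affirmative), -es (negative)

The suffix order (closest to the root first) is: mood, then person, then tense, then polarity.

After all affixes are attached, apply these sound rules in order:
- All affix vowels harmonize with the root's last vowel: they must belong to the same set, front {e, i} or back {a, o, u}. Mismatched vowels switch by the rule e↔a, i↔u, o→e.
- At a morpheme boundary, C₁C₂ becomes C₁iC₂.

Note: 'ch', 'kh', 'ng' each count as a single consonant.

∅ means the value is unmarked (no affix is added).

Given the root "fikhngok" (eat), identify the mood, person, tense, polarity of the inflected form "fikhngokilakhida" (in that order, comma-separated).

subjunctive, 1st person, future, affirmative

Segment: fikhngok-l-e-kh-da.
mood: -l → subjunctive.
person: -e → 1st person.
tense: -kh → future.
polarity: -da → affirmative.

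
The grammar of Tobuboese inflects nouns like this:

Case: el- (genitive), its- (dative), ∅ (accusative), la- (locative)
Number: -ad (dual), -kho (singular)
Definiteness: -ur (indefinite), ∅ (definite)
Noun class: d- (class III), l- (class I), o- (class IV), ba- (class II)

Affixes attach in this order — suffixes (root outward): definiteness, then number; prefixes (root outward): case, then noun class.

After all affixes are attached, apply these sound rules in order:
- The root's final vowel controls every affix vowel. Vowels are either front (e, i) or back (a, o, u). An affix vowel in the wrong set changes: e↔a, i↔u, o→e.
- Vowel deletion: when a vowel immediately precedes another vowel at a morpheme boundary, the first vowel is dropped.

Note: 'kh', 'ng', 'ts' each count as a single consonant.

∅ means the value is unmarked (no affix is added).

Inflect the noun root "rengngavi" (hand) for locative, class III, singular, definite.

dlerengngavikhe

Attach case locative la- → larengngavi.
Attach noun class class III d- → dlarengngavi.
definiteness = definite: zero marking, form stays dlarengngavi.
Attach number singular -kho → dlarengngavikho.
Apply vowel harmony: dlarengngavikho → dlerengngavikhe.
Vowel deletion: no change.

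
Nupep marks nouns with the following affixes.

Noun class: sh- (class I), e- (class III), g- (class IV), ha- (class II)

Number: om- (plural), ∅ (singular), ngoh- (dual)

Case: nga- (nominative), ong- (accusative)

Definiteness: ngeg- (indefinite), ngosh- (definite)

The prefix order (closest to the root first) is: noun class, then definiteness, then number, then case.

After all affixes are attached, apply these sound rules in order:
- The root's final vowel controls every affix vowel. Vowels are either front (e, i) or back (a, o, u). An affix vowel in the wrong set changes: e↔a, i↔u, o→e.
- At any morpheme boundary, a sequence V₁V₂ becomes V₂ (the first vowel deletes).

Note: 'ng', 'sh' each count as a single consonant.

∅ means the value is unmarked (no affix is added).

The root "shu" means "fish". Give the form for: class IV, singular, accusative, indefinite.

Attach noun class class IV g- → gshu.
Attach definiteness indefinite ngeg- → ngeggshu.
number = singular: zero marking, form stays ngeggshu.
Attach case accusative ong- → ongngeggshu.
Apply vowel harmony: ongngeggshu → ongngaggshu.
Vowel deletion: no change.

ongngaggshu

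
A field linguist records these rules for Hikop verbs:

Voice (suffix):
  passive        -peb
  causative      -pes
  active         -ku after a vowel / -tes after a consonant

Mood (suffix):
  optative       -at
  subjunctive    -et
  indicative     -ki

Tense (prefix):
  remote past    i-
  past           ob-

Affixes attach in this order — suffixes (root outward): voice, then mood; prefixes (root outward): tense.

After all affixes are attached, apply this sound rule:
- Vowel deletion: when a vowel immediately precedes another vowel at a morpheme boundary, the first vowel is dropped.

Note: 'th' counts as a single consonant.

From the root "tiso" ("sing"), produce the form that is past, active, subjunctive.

Attach voice active -ku (after vowel 'o') → tisoku.
Attach tense past ob- → obtisoku.
Attach mood subjunctive -et → obtisokuet.
Apply vowel deletion: obtisokuet → obtisoket.

obtisoket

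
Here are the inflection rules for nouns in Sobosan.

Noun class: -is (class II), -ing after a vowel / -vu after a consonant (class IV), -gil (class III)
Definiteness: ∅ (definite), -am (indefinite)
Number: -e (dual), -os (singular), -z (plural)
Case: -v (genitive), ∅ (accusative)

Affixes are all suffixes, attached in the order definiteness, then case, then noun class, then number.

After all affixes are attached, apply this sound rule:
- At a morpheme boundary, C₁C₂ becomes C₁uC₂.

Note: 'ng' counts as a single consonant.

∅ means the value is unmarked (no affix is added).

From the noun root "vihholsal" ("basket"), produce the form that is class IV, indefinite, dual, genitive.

Attach definiteness indefinite -am → vihholsalam.
Attach case genitive -v → vihholsalamv.
Attach noun class class IV -vu (after consonant 'v') → vihholsalamvvu.
Attach number dual -e → vihholsalamvvue.
Apply epenthesis: vihholsalamvvue → vihholsalamuvuvue.

vihholsalamuvuvue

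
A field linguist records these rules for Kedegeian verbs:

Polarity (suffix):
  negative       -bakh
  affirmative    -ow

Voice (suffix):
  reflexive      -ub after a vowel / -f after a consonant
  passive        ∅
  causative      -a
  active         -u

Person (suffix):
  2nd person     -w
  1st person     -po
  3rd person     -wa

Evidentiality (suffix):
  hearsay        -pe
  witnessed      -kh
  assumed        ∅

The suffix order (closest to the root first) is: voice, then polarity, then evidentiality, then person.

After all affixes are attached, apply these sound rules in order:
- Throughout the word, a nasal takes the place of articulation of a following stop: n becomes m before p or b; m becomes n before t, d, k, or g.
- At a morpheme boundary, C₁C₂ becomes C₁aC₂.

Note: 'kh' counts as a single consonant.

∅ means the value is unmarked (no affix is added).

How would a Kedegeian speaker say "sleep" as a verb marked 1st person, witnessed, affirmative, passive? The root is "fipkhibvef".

voice = passive: zero marking, form stays fipkhibvef.
Attach polarity affirmative -ow → fipkhibvefow.
Attach evidentiality witnessed -kh → fipkhibvefowkh.
Attach person 1st person -po → fipkhibvefowkhpo.
Nasal assimilation: no change.
Apply epenthesis: fipkhibvefowkhpo → fipkhibvefowakhapo.

fipkhibvefowakhapo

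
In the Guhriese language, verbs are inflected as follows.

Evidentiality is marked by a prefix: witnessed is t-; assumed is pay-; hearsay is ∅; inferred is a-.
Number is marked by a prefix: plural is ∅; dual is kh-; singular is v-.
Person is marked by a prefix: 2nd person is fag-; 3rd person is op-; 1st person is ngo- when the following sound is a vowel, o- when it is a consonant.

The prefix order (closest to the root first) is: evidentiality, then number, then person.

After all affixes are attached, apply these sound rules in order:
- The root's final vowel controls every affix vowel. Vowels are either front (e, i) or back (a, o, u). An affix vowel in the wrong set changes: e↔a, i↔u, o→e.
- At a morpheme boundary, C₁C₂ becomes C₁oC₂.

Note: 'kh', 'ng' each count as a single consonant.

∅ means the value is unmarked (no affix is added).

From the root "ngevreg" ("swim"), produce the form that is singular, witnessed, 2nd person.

Attach evidentiality witnessed t- → tngevreg.
Attach number singular v- → vtngevreg.
Attach person 2nd person fag- → fagvtngevreg.
Apply vowel harmony: fagvtngevreg → fegvtngevreg.
Apply epenthesis: fegvtngevreg → fegovotongevreg.

fegovotongevreg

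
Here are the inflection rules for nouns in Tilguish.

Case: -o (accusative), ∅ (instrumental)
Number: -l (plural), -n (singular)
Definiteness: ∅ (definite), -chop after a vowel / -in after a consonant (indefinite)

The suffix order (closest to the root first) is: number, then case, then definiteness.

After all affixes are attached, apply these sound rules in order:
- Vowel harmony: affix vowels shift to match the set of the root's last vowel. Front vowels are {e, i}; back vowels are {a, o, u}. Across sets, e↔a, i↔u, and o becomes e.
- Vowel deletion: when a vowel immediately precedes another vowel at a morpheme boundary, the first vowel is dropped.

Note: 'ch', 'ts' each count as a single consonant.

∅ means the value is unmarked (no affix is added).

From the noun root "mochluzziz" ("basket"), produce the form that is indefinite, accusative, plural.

mochluzzizlechep

Attach number plural -l → mochluzzizl.
Attach case accusative -o → mochluzzizlo.
Attach definiteness indefinite -chop (after vowel 'o') → mochluzzizlochop.
Apply vowel harmony: mochluzzizlochop → mochluzzizlechep.
Vowel deletion: no change.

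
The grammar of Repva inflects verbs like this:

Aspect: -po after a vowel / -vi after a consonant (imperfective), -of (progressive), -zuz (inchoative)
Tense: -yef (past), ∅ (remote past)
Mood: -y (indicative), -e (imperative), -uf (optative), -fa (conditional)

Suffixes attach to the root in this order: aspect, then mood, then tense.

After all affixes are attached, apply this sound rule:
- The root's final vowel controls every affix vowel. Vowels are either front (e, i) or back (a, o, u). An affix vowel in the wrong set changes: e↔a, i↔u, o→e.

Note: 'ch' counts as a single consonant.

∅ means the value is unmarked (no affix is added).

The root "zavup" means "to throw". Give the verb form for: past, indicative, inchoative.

zavupzuzyyaf

Attach aspect inchoative -zuz → zavupzuz.
Attach mood indicative -y → zavupzuzy.
Attach tense past -yef → zavupzuzyyef.
Apply vowel harmony: zavupzuzyyef → zavupzuzyyaf.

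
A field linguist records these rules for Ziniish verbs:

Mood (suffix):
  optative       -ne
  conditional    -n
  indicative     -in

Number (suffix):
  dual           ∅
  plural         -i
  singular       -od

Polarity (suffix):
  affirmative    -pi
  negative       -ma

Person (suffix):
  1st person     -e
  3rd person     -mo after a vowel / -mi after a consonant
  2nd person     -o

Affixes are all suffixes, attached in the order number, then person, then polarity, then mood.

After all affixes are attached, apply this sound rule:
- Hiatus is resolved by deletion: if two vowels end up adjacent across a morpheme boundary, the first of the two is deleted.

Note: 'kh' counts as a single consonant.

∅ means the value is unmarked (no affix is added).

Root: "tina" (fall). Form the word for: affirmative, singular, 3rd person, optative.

Attach number singular -od → tinaod.
Attach person 3rd person -mi (after consonant 'd') → tinaodmi.
Attach polarity affirmative -pi → tinaodmipi.
Attach mood optative -ne → tinaodmipine.
Apply vowel deletion: tinaodmipine → tinodmipine.

tinodmipine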